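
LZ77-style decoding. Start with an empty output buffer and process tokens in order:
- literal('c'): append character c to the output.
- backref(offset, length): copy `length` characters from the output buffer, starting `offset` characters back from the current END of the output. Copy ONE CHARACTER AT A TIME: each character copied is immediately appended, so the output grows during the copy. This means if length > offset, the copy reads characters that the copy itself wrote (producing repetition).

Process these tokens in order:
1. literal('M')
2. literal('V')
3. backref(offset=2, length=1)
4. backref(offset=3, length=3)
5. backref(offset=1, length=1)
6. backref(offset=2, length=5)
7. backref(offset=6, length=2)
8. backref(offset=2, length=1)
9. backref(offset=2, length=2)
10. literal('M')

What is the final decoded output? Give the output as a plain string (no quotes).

Answer: MVMMVMMMMMMMMMMMMM

Derivation:
Token 1: literal('M'). Output: "M"
Token 2: literal('V'). Output: "MV"
Token 3: backref(off=2, len=1). Copied 'M' from pos 0. Output: "MVM"
Token 4: backref(off=3, len=3). Copied 'MVM' from pos 0. Output: "MVMMVM"
Token 5: backref(off=1, len=1). Copied 'M' from pos 5. Output: "MVMMVMM"
Token 6: backref(off=2, len=5) (overlapping!). Copied 'MMMMM' from pos 5. Output: "MVMMVMMMMMMM"
Token 7: backref(off=6, len=2). Copied 'MM' from pos 6. Output: "MVMMVMMMMMMMMM"
Token 8: backref(off=2, len=1). Copied 'M' from pos 12. Output: "MVMMVMMMMMMMMMM"
Token 9: backref(off=2, len=2). Copied 'MM' from pos 13. Output: "MVMMVMMMMMMMMMMMM"
Token 10: literal('M'). Output: "MVMMVMMMMMMMMMMMMM"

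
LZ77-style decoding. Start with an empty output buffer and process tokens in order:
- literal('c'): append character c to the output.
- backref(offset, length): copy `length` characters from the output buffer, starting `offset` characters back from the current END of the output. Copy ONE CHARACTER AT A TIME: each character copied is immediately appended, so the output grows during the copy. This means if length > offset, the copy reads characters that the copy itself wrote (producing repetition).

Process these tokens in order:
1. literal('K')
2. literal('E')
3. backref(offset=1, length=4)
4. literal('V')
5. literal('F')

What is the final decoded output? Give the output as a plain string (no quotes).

Token 1: literal('K'). Output: "K"
Token 2: literal('E'). Output: "KE"
Token 3: backref(off=1, len=4) (overlapping!). Copied 'EEEE' from pos 1. Output: "KEEEEE"
Token 4: literal('V'). Output: "KEEEEEV"
Token 5: literal('F'). Output: "KEEEEEVF"

Answer: KEEEEEVF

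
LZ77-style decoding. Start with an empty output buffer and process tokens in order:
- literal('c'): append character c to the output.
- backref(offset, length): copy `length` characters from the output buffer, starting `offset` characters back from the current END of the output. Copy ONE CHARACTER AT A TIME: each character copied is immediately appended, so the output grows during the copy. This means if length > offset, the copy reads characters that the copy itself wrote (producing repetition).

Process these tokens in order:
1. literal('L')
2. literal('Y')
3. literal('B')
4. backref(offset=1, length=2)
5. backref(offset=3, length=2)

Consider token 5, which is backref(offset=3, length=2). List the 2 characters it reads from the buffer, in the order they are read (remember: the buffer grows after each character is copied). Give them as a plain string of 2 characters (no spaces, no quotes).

Answer: BB

Derivation:
Token 1: literal('L'). Output: "L"
Token 2: literal('Y'). Output: "LY"
Token 3: literal('B'). Output: "LYB"
Token 4: backref(off=1, len=2) (overlapping!). Copied 'BB' from pos 2. Output: "LYBBB"
Token 5: backref(off=3, len=2). Buffer before: "LYBBB" (len 5)
  byte 1: read out[2]='B', append. Buffer now: "LYBBBB"
  byte 2: read out[3]='B', append. Buffer now: "LYBBBBB"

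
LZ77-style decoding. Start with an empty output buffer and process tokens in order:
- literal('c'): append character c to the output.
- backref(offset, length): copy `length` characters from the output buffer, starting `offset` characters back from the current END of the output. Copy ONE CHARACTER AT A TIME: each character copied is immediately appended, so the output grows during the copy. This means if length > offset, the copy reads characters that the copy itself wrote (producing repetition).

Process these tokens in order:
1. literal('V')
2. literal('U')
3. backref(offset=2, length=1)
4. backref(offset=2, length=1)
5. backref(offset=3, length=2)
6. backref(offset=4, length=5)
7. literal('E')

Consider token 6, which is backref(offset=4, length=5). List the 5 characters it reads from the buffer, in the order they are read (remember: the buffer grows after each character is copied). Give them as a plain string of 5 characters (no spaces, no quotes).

Answer: VUUVV

Derivation:
Token 1: literal('V'). Output: "V"
Token 2: literal('U'). Output: "VU"
Token 3: backref(off=2, len=1). Copied 'V' from pos 0. Output: "VUV"
Token 4: backref(off=2, len=1). Copied 'U' from pos 1. Output: "VUVU"
Token 5: backref(off=3, len=2). Copied 'UV' from pos 1. Output: "VUVUUV"
Token 6: backref(off=4, len=5). Buffer before: "VUVUUV" (len 6)
  byte 1: read out[2]='V', append. Buffer now: "VUVUUVV"
  byte 2: read out[3]='U', append. Buffer now: "VUVUUVVU"
  byte 3: read out[4]='U', append. Buffer now: "VUVUUVVUU"
  byte 4: read out[5]='V', append. Buffer now: "VUVUUVVUUV"
  byte 5: read out[6]='V', append. Buffer now: "VUVUUVVUUVV"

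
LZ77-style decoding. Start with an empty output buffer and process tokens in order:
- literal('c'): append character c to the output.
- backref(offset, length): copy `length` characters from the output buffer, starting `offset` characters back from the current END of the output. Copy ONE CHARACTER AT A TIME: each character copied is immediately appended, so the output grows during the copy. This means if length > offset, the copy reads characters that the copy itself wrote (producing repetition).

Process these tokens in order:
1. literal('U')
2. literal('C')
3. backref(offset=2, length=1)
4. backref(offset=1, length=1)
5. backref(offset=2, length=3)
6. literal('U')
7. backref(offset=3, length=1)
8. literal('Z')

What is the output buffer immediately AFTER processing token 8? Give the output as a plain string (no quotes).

Answer: UCUUUUUUUZ

Derivation:
Token 1: literal('U'). Output: "U"
Token 2: literal('C'). Output: "UC"
Token 3: backref(off=2, len=1). Copied 'U' from pos 0. Output: "UCU"
Token 4: backref(off=1, len=1). Copied 'U' from pos 2. Output: "UCUU"
Token 5: backref(off=2, len=3) (overlapping!). Copied 'UUU' from pos 2. Output: "UCUUUUU"
Token 6: literal('U'). Output: "UCUUUUUU"
Token 7: backref(off=3, len=1). Copied 'U' from pos 5. Output: "UCUUUUUUU"
Token 8: literal('Z'). Output: "UCUUUUUUUZ"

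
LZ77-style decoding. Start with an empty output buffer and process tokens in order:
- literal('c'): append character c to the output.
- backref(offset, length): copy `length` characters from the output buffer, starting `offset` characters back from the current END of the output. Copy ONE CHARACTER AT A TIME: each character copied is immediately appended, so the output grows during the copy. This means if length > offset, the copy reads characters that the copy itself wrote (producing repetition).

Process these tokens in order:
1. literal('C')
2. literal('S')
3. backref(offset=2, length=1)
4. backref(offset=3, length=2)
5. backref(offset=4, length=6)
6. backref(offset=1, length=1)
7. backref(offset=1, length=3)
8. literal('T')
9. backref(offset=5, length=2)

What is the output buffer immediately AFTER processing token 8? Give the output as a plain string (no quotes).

Token 1: literal('C'). Output: "C"
Token 2: literal('S'). Output: "CS"
Token 3: backref(off=2, len=1). Copied 'C' from pos 0. Output: "CSC"
Token 4: backref(off=3, len=2). Copied 'CS' from pos 0. Output: "CSCCS"
Token 5: backref(off=4, len=6) (overlapping!). Copied 'SCCSSC' from pos 1. Output: "CSCCSSCCSSC"
Token 6: backref(off=1, len=1). Copied 'C' from pos 10. Output: "CSCCSSCCSSCC"
Token 7: backref(off=1, len=3) (overlapping!). Copied 'CCC' from pos 11. Output: "CSCCSSCCSSCCCCC"
Token 8: literal('T'). Output: "CSCCSSCCSSCCCCCT"

Answer: CSCCSSCCSSCCCCCT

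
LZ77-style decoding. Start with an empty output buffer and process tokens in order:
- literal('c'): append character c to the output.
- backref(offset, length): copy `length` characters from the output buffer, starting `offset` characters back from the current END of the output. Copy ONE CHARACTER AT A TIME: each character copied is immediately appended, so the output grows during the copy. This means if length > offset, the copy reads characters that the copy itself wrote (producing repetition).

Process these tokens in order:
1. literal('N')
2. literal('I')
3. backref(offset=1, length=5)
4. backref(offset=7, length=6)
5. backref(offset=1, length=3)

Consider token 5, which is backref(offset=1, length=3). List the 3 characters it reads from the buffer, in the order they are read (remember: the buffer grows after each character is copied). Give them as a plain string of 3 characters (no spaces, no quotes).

Answer: III

Derivation:
Token 1: literal('N'). Output: "N"
Token 2: literal('I'). Output: "NI"
Token 3: backref(off=1, len=5) (overlapping!). Copied 'IIIII' from pos 1. Output: "NIIIIII"
Token 4: backref(off=7, len=6). Copied 'NIIIII' from pos 0. Output: "NIIIIIINIIIII"
Token 5: backref(off=1, len=3). Buffer before: "NIIIIIINIIIII" (len 13)
  byte 1: read out[12]='I', append. Buffer now: "NIIIIIINIIIIII"
  byte 2: read out[13]='I', append. Buffer now: "NIIIIIINIIIIIII"
  byte 3: read out[14]='I', append. Buffer now: "NIIIIIINIIIIIIII"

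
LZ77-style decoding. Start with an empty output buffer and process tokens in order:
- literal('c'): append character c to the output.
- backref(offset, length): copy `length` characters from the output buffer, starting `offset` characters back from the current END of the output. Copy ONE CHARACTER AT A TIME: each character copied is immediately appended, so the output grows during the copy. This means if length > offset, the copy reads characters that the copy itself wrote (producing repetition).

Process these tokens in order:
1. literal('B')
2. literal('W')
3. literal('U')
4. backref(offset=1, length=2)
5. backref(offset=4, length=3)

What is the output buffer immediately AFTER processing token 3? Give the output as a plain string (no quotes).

Token 1: literal('B'). Output: "B"
Token 2: literal('W'). Output: "BW"
Token 3: literal('U'). Output: "BWU"

Answer: BWU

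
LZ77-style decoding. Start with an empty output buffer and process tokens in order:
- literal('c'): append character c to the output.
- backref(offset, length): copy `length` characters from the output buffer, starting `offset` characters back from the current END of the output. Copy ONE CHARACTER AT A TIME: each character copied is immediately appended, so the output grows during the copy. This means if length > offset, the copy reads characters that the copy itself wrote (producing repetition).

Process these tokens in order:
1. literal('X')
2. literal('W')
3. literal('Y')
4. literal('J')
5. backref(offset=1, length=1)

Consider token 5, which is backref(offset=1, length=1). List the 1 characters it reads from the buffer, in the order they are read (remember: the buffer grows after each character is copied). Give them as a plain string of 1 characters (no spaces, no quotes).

Answer: J

Derivation:
Token 1: literal('X'). Output: "X"
Token 2: literal('W'). Output: "XW"
Token 3: literal('Y'). Output: "XWY"
Token 4: literal('J'). Output: "XWYJ"
Token 5: backref(off=1, len=1). Buffer before: "XWYJ" (len 4)
  byte 1: read out[3]='J', append. Buffer now: "XWYJJ"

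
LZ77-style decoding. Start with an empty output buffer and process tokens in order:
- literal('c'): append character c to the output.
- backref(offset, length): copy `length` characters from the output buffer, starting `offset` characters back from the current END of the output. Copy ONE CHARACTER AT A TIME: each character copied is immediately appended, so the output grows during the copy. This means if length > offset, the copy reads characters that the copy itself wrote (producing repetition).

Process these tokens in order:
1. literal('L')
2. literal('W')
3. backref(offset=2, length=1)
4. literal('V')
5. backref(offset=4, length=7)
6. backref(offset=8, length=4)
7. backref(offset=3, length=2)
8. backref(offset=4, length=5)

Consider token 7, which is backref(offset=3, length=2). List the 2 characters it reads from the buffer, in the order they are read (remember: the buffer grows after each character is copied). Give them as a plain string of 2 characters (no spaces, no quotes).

Token 1: literal('L'). Output: "L"
Token 2: literal('W'). Output: "LW"
Token 3: backref(off=2, len=1). Copied 'L' from pos 0. Output: "LWL"
Token 4: literal('V'). Output: "LWLV"
Token 5: backref(off=4, len=7) (overlapping!). Copied 'LWLVLWL' from pos 0. Output: "LWLVLWLVLWL"
Token 6: backref(off=8, len=4). Copied 'VLWL' from pos 3. Output: "LWLVLWLVLWLVLWL"
Token 7: backref(off=3, len=2). Buffer before: "LWLVLWLVLWLVLWL" (len 15)
  byte 1: read out[12]='L', append. Buffer now: "LWLVLWLVLWLVLWLL"
  byte 2: read out[13]='W', append. Buffer now: "LWLVLWLVLWLVLWLLW"

Answer: LW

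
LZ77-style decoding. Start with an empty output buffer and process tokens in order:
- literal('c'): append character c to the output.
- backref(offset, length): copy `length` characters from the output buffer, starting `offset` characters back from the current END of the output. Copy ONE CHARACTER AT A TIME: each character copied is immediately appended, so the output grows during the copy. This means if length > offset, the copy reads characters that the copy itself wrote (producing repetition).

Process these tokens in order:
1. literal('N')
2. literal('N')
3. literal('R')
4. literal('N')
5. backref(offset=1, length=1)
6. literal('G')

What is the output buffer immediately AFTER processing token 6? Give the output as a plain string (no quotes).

Token 1: literal('N'). Output: "N"
Token 2: literal('N'). Output: "NN"
Token 3: literal('R'). Output: "NNR"
Token 4: literal('N'). Output: "NNRN"
Token 5: backref(off=1, len=1). Copied 'N' from pos 3. Output: "NNRNN"
Token 6: literal('G'). Output: "NNRNNG"

Answer: NNRNNG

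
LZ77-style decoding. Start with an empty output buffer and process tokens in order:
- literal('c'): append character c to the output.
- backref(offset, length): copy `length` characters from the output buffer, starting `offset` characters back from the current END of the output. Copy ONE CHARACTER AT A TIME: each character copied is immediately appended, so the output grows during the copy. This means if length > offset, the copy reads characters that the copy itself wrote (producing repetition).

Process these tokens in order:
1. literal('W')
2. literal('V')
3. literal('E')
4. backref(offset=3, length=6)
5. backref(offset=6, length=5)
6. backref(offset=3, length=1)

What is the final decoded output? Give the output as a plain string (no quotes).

Answer: WVEWVEWVEWVEWVE

Derivation:
Token 1: literal('W'). Output: "W"
Token 2: literal('V'). Output: "WV"
Token 3: literal('E'). Output: "WVE"
Token 4: backref(off=3, len=6) (overlapping!). Copied 'WVEWVE' from pos 0. Output: "WVEWVEWVE"
Token 5: backref(off=6, len=5). Copied 'WVEWV' from pos 3. Output: "WVEWVEWVEWVEWV"
Token 6: backref(off=3, len=1). Copied 'E' from pos 11. Output: "WVEWVEWVEWVEWVE"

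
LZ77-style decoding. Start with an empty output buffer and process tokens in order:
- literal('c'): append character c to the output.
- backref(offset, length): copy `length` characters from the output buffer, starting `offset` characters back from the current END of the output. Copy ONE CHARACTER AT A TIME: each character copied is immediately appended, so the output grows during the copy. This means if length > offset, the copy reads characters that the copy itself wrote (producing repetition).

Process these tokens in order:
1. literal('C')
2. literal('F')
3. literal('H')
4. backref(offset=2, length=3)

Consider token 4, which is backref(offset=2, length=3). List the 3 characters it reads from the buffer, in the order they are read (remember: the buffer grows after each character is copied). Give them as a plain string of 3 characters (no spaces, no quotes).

Token 1: literal('C'). Output: "C"
Token 2: literal('F'). Output: "CF"
Token 3: literal('H'). Output: "CFH"
Token 4: backref(off=2, len=3). Buffer before: "CFH" (len 3)
  byte 1: read out[1]='F', append. Buffer now: "CFHF"
  byte 2: read out[2]='H', append. Buffer now: "CFHFH"
  byte 3: read out[3]='F', append. Buffer now: "CFHFHF"

Answer: FHF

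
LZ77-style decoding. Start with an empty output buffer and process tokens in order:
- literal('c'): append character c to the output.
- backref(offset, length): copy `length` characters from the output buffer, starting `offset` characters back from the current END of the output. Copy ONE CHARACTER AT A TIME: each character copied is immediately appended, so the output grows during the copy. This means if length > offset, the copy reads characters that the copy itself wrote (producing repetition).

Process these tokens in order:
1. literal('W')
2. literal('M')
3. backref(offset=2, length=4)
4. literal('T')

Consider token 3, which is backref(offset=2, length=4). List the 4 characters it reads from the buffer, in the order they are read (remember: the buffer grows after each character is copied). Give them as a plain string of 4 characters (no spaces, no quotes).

Token 1: literal('W'). Output: "W"
Token 2: literal('M'). Output: "WM"
Token 3: backref(off=2, len=4). Buffer before: "WM" (len 2)
  byte 1: read out[0]='W', append. Buffer now: "WMW"
  byte 2: read out[1]='M', append. Buffer now: "WMWM"
  byte 3: read out[2]='W', append. Buffer now: "WMWMW"
  byte 4: read out[3]='M', append. Buffer now: "WMWMWM"

Answer: WMWM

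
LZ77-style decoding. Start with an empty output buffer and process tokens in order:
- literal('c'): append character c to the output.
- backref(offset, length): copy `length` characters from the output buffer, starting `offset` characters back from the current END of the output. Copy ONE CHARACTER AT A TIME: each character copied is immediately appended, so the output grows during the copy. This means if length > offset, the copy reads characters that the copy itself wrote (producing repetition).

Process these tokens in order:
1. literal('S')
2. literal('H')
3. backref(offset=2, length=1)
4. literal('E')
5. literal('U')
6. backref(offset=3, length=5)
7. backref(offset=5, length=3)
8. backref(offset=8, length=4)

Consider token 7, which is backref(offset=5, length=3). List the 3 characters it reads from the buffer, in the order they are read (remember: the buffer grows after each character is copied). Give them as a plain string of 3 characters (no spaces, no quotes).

Answer: SEU

Derivation:
Token 1: literal('S'). Output: "S"
Token 2: literal('H'). Output: "SH"
Token 3: backref(off=2, len=1). Copied 'S' from pos 0. Output: "SHS"
Token 4: literal('E'). Output: "SHSE"
Token 5: literal('U'). Output: "SHSEU"
Token 6: backref(off=3, len=5) (overlapping!). Copied 'SEUSE' from pos 2. Output: "SHSEUSEUSE"
Token 7: backref(off=5, len=3). Buffer before: "SHSEUSEUSE" (len 10)
  byte 1: read out[5]='S', append. Buffer now: "SHSEUSEUSES"
  byte 2: read out[6]='E', append. Buffer now: "SHSEUSEUSESE"
  byte 3: read out[7]='U', append. Buffer now: "SHSEUSEUSESEU"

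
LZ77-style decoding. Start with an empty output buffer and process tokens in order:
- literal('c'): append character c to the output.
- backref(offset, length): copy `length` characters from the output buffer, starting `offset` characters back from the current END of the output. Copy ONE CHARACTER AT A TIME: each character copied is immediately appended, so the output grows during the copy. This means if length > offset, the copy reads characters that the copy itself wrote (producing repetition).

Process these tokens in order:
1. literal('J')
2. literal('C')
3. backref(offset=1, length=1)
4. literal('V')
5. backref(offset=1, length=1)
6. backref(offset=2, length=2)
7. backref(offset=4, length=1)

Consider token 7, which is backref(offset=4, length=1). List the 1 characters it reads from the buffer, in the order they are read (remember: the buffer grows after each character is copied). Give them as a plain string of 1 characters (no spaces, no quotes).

Token 1: literal('J'). Output: "J"
Token 2: literal('C'). Output: "JC"
Token 3: backref(off=1, len=1). Copied 'C' from pos 1. Output: "JCC"
Token 4: literal('V'). Output: "JCCV"
Token 5: backref(off=1, len=1). Copied 'V' from pos 3. Output: "JCCVV"
Token 6: backref(off=2, len=2). Copied 'VV' from pos 3. Output: "JCCVVVV"
Token 7: backref(off=4, len=1). Buffer before: "JCCVVVV" (len 7)
  byte 1: read out[3]='V', append. Buffer now: "JCCVVVVV"

Answer: V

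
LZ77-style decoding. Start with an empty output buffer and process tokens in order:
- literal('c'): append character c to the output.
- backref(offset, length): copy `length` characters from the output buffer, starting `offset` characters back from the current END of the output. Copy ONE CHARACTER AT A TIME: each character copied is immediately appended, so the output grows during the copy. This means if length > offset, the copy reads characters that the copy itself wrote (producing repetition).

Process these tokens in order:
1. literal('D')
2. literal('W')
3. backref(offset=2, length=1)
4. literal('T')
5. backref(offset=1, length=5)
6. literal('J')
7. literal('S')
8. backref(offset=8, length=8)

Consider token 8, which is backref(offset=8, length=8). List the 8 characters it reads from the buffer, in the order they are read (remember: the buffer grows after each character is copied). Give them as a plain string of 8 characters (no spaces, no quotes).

Token 1: literal('D'). Output: "D"
Token 2: literal('W'). Output: "DW"
Token 3: backref(off=2, len=1). Copied 'D' from pos 0. Output: "DWD"
Token 4: literal('T'). Output: "DWDT"
Token 5: backref(off=1, len=5) (overlapping!). Copied 'TTTTT' from pos 3. Output: "DWDTTTTTT"
Token 6: literal('J'). Output: "DWDTTTTTTJ"
Token 7: literal('S'). Output: "DWDTTTTTTJS"
Token 8: backref(off=8, len=8). Buffer before: "DWDTTTTTTJS" (len 11)
  byte 1: read out[3]='T', append. Buffer now: "DWDTTTTTTJST"
  byte 2: read out[4]='T', append. Buffer now: "DWDTTTTTTJSTT"
  byte 3: read out[5]='T', append. Buffer now: "DWDTTTTTTJSTTT"
  byte 4: read out[6]='T', append. Buffer now: "DWDTTTTTTJSTTTT"
  byte 5: read out[7]='T', append. Buffer now: "DWDTTTTTTJSTTTTT"
  byte 6: read out[8]='T', append. Buffer now: "DWDTTTTTTJSTTTTTT"
  byte 7: read out[9]='J', append. Buffer now: "DWDTTTTTTJSTTTTTTJ"
  byte 8: read out[10]='S', append. Buffer now: "DWDTTTTTTJSTTTTTTJS"

Answer: TTTTTTJS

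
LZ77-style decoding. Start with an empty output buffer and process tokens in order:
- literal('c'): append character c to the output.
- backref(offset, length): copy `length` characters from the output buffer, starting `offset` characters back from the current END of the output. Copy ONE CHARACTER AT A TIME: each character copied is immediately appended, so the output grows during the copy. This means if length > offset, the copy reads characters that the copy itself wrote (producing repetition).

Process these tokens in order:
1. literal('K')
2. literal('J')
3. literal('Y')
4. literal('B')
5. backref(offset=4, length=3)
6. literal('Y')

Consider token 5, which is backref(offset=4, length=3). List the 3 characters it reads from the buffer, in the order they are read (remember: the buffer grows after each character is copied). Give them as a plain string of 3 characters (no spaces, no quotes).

Token 1: literal('K'). Output: "K"
Token 2: literal('J'). Output: "KJ"
Token 3: literal('Y'). Output: "KJY"
Token 4: literal('B'). Output: "KJYB"
Token 5: backref(off=4, len=3). Buffer before: "KJYB" (len 4)
  byte 1: read out[0]='K', append. Buffer now: "KJYBK"
  byte 2: read out[1]='J', append. Buffer now: "KJYBKJ"
  byte 3: read out[2]='Y', append. Buffer now: "KJYBKJY"

Answer: KJY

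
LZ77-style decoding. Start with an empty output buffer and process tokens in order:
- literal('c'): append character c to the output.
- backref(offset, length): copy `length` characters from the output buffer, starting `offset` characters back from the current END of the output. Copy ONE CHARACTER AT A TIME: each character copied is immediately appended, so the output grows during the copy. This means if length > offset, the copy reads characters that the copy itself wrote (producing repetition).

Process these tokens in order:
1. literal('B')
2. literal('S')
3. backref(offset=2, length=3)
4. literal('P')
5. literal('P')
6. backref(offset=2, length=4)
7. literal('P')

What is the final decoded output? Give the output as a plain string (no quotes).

Answer: BSBSBPPPPPPP

Derivation:
Token 1: literal('B'). Output: "B"
Token 2: literal('S'). Output: "BS"
Token 3: backref(off=2, len=3) (overlapping!). Copied 'BSB' from pos 0. Output: "BSBSB"
Token 4: literal('P'). Output: "BSBSBP"
Token 5: literal('P'). Output: "BSBSBPP"
Token 6: backref(off=2, len=4) (overlapping!). Copied 'PPPP' from pos 5. Output: "BSBSBPPPPPP"
Token 7: literal('P'). Output: "BSBSBPPPPPPP"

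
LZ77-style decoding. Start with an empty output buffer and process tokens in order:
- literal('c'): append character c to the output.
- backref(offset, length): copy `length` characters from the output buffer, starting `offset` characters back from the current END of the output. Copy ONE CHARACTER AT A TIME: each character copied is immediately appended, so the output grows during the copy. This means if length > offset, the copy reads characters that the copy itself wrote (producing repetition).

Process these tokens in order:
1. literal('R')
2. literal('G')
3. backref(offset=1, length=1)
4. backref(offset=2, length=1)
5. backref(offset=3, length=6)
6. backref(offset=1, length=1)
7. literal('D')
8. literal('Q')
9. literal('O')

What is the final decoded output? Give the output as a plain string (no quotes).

Answer: RGGGGGGGGGGDQO

Derivation:
Token 1: literal('R'). Output: "R"
Token 2: literal('G'). Output: "RG"
Token 3: backref(off=1, len=1). Copied 'G' from pos 1. Output: "RGG"
Token 4: backref(off=2, len=1). Copied 'G' from pos 1. Output: "RGGG"
Token 5: backref(off=3, len=6) (overlapping!). Copied 'GGGGGG' from pos 1. Output: "RGGGGGGGGG"
Token 6: backref(off=1, len=1). Copied 'G' from pos 9. Output: "RGGGGGGGGGG"
Token 7: literal('D'). Output: "RGGGGGGGGGGD"
Token 8: literal('Q'). Output: "RGGGGGGGGGGDQ"
Token 9: literal('O'). Output: "RGGGGGGGGGGDQO"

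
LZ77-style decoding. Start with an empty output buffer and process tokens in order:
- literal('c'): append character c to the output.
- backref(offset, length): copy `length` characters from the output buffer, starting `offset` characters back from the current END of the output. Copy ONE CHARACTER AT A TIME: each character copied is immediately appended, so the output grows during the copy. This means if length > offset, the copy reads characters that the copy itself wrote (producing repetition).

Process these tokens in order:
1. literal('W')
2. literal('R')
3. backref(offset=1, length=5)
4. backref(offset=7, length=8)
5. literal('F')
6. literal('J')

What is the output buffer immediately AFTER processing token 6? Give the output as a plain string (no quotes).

Token 1: literal('W'). Output: "W"
Token 2: literal('R'). Output: "WR"
Token 3: backref(off=1, len=5) (overlapping!). Copied 'RRRRR' from pos 1. Output: "WRRRRRR"
Token 4: backref(off=7, len=8) (overlapping!). Copied 'WRRRRRRW' from pos 0. Output: "WRRRRRRWRRRRRRW"
Token 5: literal('F'). Output: "WRRRRRRWRRRRRRWF"
Token 6: literal('J'). Output: "WRRRRRRWRRRRRRWFJ"

Answer: WRRRRRRWRRRRRRWFJ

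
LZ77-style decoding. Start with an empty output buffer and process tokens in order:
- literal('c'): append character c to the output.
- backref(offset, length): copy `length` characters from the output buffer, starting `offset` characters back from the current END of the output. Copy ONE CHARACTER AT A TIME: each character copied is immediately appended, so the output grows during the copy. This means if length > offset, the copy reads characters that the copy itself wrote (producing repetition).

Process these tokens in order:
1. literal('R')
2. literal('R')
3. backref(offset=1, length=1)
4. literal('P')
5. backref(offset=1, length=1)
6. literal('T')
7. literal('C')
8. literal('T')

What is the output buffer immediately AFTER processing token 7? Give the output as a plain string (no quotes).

Token 1: literal('R'). Output: "R"
Token 2: literal('R'). Output: "RR"
Token 3: backref(off=1, len=1). Copied 'R' from pos 1. Output: "RRR"
Token 4: literal('P'). Output: "RRRP"
Token 5: backref(off=1, len=1). Copied 'P' from pos 3. Output: "RRRPP"
Token 6: literal('T'). Output: "RRRPPT"
Token 7: literal('C'). Output: "RRRPPTC"

Answer: RRRPPTC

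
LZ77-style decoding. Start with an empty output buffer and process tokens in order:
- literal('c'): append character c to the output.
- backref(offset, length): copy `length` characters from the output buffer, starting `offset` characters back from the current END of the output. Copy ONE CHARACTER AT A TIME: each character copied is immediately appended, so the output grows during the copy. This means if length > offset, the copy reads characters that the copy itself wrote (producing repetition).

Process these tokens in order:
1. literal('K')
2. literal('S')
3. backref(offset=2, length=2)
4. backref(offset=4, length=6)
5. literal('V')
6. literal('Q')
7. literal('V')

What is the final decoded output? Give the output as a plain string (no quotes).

Token 1: literal('K'). Output: "K"
Token 2: literal('S'). Output: "KS"
Token 3: backref(off=2, len=2). Copied 'KS' from pos 0. Output: "KSKS"
Token 4: backref(off=4, len=6) (overlapping!). Copied 'KSKSKS' from pos 0. Output: "KSKSKSKSKS"
Token 5: literal('V'). Output: "KSKSKSKSKSV"
Token 6: literal('Q'). Output: "KSKSKSKSKSVQ"
Token 7: literal('V'). Output: "KSKSKSKSKSVQV"

Answer: KSKSKSKSKSVQV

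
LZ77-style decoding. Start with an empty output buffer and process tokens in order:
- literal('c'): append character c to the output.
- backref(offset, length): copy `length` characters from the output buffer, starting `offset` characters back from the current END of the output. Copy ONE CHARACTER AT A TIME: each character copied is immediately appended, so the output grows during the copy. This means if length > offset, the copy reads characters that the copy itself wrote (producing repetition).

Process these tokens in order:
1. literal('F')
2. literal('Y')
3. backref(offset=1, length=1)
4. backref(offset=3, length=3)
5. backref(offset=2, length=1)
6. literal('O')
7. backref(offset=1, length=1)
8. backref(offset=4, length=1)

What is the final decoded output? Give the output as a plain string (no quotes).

Token 1: literal('F'). Output: "F"
Token 2: literal('Y'). Output: "FY"
Token 3: backref(off=1, len=1). Copied 'Y' from pos 1. Output: "FYY"
Token 4: backref(off=3, len=3). Copied 'FYY' from pos 0. Output: "FYYFYY"
Token 5: backref(off=2, len=1). Copied 'Y' from pos 4. Output: "FYYFYYY"
Token 6: literal('O'). Output: "FYYFYYYO"
Token 7: backref(off=1, len=1). Copied 'O' from pos 7. Output: "FYYFYYYOO"
Token 8: backref(off=4, len=1). Copied 'Y' from pos 5. Output: "FYYFYYYOOY"

Answer: FYYFYYYOOY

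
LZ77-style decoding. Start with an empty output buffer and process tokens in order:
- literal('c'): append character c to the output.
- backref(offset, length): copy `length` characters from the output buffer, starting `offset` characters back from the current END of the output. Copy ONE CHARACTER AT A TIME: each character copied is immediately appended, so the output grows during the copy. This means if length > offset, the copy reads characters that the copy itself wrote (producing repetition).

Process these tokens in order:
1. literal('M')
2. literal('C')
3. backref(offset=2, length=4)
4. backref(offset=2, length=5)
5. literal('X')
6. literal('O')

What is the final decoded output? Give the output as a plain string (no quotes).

Answer: MCMCMCMCMCMXO

Derivation:
Token 1: literal('M'). Output: "M"
Token 2: literal('C'). Output: "MC"
Token 3: backref(off=2, len=4) (overlapping!). Copied 'MCMC' from pos 0. Output: "MCMCMC"
Token 4: backref(off=2, len=5) (overlapping!). Copied 'MCMCM' from pos 4. Output: "MCMCMCMCMCM"
Token 5: literal('X'). Output: "MCMCMCMCMCMX"
Token 6: literal('O'). Output: "MCMCMCMCMCMXO"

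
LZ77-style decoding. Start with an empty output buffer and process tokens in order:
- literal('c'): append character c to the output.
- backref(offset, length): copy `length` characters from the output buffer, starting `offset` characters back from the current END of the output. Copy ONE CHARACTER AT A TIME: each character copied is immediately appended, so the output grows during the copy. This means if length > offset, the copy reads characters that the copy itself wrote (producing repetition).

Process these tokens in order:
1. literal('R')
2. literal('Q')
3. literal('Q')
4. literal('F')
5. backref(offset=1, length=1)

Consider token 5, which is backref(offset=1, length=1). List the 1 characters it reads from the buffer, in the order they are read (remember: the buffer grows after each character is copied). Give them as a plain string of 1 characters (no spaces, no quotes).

Answer: F

Derivation:
Token 1: literal('R'). Output: "R"
Token 2: literal('Q'). Output: "RQ"
Token 3: literal('Q'). Output: "RQQ"
Token 4: literal('F'). Output: "RQQF"
Token 5: backref(off=1, len=1). Buffer before: "RQQF" (len 4)
  byte 1: read out[3]='F', append. Buffer now: "RQQFF"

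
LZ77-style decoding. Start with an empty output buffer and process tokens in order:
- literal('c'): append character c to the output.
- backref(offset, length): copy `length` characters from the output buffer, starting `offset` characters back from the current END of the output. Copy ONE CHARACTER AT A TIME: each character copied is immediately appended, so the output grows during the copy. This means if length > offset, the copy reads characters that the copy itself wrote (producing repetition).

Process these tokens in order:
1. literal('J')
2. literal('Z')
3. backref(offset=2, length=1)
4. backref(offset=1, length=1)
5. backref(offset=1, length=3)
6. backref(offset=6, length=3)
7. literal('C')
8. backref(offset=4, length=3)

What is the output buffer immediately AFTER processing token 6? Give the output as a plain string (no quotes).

Token 1: literal('J'). Output: "J"
Token 2: literal('Z'). Output: "JZ"
Token 3: backref(off=2, len=1). Copied 'J' from pos 0. Output: "JZJ"
Token 4: backref(off=1, len=1). Copied 'J' from pos 2. Output: "JZJJ"
Token 5: backref(off=1, len=3) (overlapping!). Copied 'JJJ' from pos 3. Output: "JZJJJJJ"
Token 6: backref(off=6, len=3). Copied 'ZJJ' from pos 1. Output: "JZJJJJJZJJ"

Answer: JZJJJJJZJJ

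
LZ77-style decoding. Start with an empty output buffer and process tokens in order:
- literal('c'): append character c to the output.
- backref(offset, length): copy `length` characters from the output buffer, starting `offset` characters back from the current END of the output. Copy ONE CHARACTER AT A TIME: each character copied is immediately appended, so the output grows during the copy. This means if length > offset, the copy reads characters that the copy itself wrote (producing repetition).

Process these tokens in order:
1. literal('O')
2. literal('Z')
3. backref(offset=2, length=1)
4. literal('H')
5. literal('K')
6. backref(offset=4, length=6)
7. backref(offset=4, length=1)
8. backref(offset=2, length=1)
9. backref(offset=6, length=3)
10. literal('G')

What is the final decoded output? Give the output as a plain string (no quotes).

Answer: OZOHKZOHKZOHOHKZG

Derivation:
Token 1: literal('O'). Output: "O"
Token 2: literal('Z'). Output: "OZ"
Token 3: backref(off=2, len=1). Copied 'O' from pos 0. Output: "OZO"
Token 4: literal('H'). Output: "OZOH"
Token 5: literal('K'). Output: "OZOHK"
Token 6: backref(off=4, len=6) (overlapping!). Copied 'ZOHKZO' from pos 1. Output: "OZOHKZOHKZO"
Token 7: backref(off=4, len=1). Copied 'H' from pos 7. Output: "OZOHKZOHKZOH"
Token 8: backref(off=2, len=1). Copied 'O' from pos 10. Output: "OZOHKZOHKZOHO"
Token 9: backref(off=6, len=3). Copied 'HKZ' from pos 7. Output: "OZOHKZOHKZOHOHKZ"
Token 10: literal('G'). Output: "OZOHKZOHKZOHOHKZG"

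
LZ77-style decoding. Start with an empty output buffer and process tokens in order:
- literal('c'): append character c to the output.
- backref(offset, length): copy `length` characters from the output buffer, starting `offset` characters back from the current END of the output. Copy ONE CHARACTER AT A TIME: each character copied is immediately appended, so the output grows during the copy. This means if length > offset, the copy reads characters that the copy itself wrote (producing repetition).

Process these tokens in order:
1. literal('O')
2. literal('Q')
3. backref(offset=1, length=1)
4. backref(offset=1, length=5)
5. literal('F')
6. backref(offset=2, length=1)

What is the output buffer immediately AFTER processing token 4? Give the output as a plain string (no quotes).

Token 1: literal('O'). Output: "O"
Token 2: literal('Q'). Output: "OQ"
Token 3: backref(off=1, len=1). Copied 'Q' from pos 1. Output: "OQQ"
Token 4: backref(off=1, len=5) (overlapping!). Copied 'QQQQQ' from pos 2. Output: "OQQQQQQQ"

Answer: OQQQQQQQ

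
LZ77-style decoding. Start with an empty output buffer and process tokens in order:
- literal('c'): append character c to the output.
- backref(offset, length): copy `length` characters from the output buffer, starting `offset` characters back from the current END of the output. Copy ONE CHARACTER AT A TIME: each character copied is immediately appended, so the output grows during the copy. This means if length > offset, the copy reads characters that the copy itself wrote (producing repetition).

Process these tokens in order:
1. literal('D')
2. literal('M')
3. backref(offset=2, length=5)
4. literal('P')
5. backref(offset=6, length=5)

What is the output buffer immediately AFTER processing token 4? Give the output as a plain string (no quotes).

Answer: DMDMDMDP

Derivation:
Token 1: literal('D'). Output: "D"
Token 2: literal('M'). Output: "DM"
Token 3: backref(off=2, len=5) (overlapping!). Copied 'DMDMD' from pos 0. Output: "DMDMDMD"
Token 4: literal('P'). Output: "DMDMDMDP"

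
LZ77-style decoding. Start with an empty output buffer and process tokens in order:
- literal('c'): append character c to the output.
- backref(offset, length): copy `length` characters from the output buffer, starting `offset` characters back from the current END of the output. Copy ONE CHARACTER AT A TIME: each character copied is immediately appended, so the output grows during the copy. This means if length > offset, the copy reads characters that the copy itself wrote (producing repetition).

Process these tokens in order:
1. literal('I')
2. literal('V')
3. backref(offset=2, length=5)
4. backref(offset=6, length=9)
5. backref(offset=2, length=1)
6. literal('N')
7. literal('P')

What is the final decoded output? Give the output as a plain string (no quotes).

Token 1: literal('I'). Output: "I"
Token 2: literal('V'). Output: "IV"
Token 3: backref(off=2, len=5) (overlapping!). Copied 'IVIVI' from pos 0. Output: "IVIVIVI"
Token 4: backref(off=6, len=9) (overlapping!). Copied 'VIVIVIVIV' from pos 1. Output: "IVIVIVIVIVIVIVIV"
Token 5: backref(off=2, len=1). Copied 'I' from pos 14. Output: "IVIVIVIVIVIVIVIVI"
Token 6: literal('N'). Output: "IVIVIVIVIVIVIVIVIN"
Token 7: literal('P'). Output: "IVIVIVIVIVIVIVIVINP"

Answer: IVIVIVIVIVIVIVIVINP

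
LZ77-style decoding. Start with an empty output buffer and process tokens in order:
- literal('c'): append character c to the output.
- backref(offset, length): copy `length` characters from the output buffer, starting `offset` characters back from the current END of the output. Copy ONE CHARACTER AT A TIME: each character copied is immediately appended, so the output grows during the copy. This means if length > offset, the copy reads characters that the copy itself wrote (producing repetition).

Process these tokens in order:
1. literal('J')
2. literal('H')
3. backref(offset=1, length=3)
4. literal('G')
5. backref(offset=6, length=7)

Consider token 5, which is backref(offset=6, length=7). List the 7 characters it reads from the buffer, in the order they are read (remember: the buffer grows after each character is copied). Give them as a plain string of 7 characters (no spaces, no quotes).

Token 1: literal('J'). Output: "J"
Token 2: literal('H'). Output: "JH"
Token 3: backref(off=1, len=3) (overlapping!). Copied 'HHH' from pos 1. Output: "JHHHH"
Token 4: literal('G'). Output: "JHHHHG"
Token 5: backref(off=6, len=7). Buffer before: "JHHHHG" (len 6)
  byte 1: read out[0]='J', append. Buffer now: "JHHHHGJ"
  byte 2: read out[1]='H', append. Buffer now: "JHHHHGJH"
  byte 3: read out[2]='H', append. Buffer now: "JHHHHGJHH"
  byte 4: read out[3]='H', append. Buffer now: "JHHHHGJHHH"
  byte 5: read out[4]='H', append. Buffer now: "JHHHHGJHHHH"
  byte 6: read out[5]='G', append. Buffer now: "JHHHHGJHHHHG"
  byte 7: read out[6]='J', append. Buffer now: "JHHHHGJHHHHGJ"

Answer: JHHHHGJ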